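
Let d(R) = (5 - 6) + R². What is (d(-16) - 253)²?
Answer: 4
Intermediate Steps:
d(R) = -1 + R²
(d(-16) - 253)² = ((-1 + (-16)²) - 253)² = ((-1 + 256) - 253)² = (255 - 253)² = 2² = 4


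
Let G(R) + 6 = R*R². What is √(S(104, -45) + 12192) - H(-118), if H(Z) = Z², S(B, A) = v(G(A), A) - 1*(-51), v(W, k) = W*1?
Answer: -13924 + 2*I*√19722 ≈ -13924.0 + 280.87*I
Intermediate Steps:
G(R) = -6 + R³ (G(R) = -6 + R*R² = -6 + R³)
v(W, k) = W
S(B, A) = 45 + A³ (S(B, A) = (-6 + A³) - 1*(-51) = (-6 + A³) + 51 = 45 + A³)
√(S(104, -45) + 12192) - H(-118) = √((45 + (-45)³) + 12192) - 1*(-118)² = √((45 - 91125) + 12192) - 1*13924 = √(-91080 + 12192) - 13924 = √(-78888) - 13924 = 2*I*√19722 - 13924 = -13924 + 2*I*√19722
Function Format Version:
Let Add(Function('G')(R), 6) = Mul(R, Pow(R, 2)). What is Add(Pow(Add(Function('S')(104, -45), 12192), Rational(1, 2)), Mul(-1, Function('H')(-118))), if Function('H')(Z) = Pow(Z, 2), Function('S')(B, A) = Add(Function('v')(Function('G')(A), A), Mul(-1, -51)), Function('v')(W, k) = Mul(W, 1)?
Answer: Add(-13924, Mul(2, I, Pow(19722, Rational(1, 2)))) ≈ Add(-13924., Mul(280.87, I))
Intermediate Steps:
Function('G')(R) = Add(-6, Pow(R, 3)) (Function('G')(R) = Add(-6, Mul(R, Pow(R, 2))) = Add(-6, Pow(R, 3)))
Function('v')(W, k) = W
Function('S')(B, A) = Add(45, Pow(A, 3)) (Function('S')(B, A) = Add(Add(-6, Pow(A, 3)), Mul(-1, -51)) = Add(Add(-6, Pow(A, 3)), 51) = Add(45, Pow(A, 3)))
Add(Pow(Add(Function('S')(104, -45), 12192), Rational(1, 2)), Mul(-1, Function('H')(-118))) = Add(Pow(Add(Add(45, Pow(-45, 3)), 12192), Rational(1, 2)), Mul(-1, Pow(-118, 2))) = Add(Pow(Add(Add(45, -91125), 12192), Rational(1, 2)), Mul(-1, 13924)) = Add(Pow(Add(-91080, 12192), Rational(1, 2)), -13924) = Add(Pow(-78888, Rational(1, 2)), -13924) = Add(Mul(2, I, Pow(19722, Rational(1, 2))), -13924) = Add(-13924, Mul(2, I, Pow(19722, Rational(1, 2))))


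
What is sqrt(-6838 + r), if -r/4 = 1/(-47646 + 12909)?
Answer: I*sqrt(8251135258674)/34737 ≈ 82.692*I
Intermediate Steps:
r = 4/34737 (r = -4/(-47646 + 12909) = -4/(-34737) = -4*(-1/34737) = 4/34737 ≈ 0.00011515)
sqrt(-6838 + r) = sqrt(-6838 + 4/34737) = sqrt(-237531602/34737) = I*sqrt(8251135258674)/34737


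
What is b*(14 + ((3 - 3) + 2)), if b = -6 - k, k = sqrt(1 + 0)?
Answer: -112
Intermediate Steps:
k = 1 (k = sqrt(1) = 1)
b = -7 (b = -6 - 1*1 = -6 - 1 = -7)
b*(14 + ((3 - 3) + 2)) = -7*(14 + ((3 - 3) + 2)) = -7*(14 + (0 + 2)) = -7*(14 + 2) = -7*16 = -112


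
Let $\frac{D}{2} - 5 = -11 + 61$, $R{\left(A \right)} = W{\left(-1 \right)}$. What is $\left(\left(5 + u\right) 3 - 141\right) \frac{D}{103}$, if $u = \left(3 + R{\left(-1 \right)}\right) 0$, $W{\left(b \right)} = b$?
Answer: $- \frac{13860}{103} \approx -134.56$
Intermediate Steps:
$R{\left(A \right)} = -1$
$D = 110$ ($D = 10 + 2 \left(-11 + 61\right) = 10 + 2 \cdot 50 = 10 + 100 = 110$)
$u = 0$ ($u = \left(3 - 1\right) 0 = 2 \cdot 0 = 0$)
$\left(\left(5 + u\right) 3 - 141\right) \frac{D}{103} = \left(\left(5 + 0\right) 3 - 141\right) \frac{110}{103} = \left(5 \cdot 3 - 141\right) 110 \cdot \frac{1}{103} = \left(15 - 141\right) \frac{110}{103} = \left(-126\right) \frac{110}{103} = - \frac{13860}{103}$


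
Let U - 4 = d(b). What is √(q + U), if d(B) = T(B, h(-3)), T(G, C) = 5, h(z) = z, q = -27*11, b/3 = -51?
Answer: 12*I*√2 ≈ 16.971*I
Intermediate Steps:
b = -153 (b = 3*(-51) = -153)
q = -297
d(B) = 5
U = 9 (U = 4 + 5 = 9)
√(q + U) = √(-297 + 9) = √(-288) = 12*I*√2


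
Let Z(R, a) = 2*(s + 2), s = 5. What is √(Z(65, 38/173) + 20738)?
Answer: 4*√1297 ≈ 144.06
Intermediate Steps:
Z(R, a) = 14 (Z(R, a) = 2*(5 + 2) = 2*7 = 14)
√(Z(65, 38/173) + 20738) = √(14 + 20738) = √20752 = 4*√1297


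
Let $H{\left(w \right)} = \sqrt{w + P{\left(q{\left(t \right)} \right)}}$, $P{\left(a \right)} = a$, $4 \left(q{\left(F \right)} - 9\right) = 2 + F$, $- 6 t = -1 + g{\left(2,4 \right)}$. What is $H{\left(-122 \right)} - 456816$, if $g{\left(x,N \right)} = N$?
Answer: $-456816 + \frac{i \sqrt{1802}}{4} \approx -4.5682 \cdot 10^{5} + 10.612 i$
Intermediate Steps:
$t = - \frac{1}{2}$ ($t = - \frac{-1 + 4}{6} = \left(- \frac{1}{6}\right) 3 = - \frac{1}{2} \approx -0.5$)
$q{\left(F \right)} = \frac{19}{2} + \frac{F}{4}$ ($q{\left(F \right)} = 9 + \frac{2 + F}{4} = 9 + \left(\frac{1}{2} + \frac{F}{4}\right) = \frac{19}{2} + \frac{F}{4}$)
$H{\left(w \right)} = \sqrt{\frac{75}{8} + w}$ ($H{\left(w \right)} = \sqrt{w + \left(\frac{19}{2} + \frac{1}{4} \left(- \frac{1}{2}\right)\right)} = \sqrt{w + \left(\frac{19}{2} - \frac{1}{8}\right)} = \sqrt{w + \frac{75}{8}} = \sqrt{\frac{75}{8} + w}$)
$H{\left(-122 \right)} - 456816 = \frac{\sqrt{150 + 16 \left(-122\right)}}{4} - 456816 = \frac{\sqrt{150 - 1952}}{4} - 456816 = \frac{\sqrt{-1802}}{4} - 456816 = \frac{i \sqrt{1802}}{4} - 456816 = -456816 + \frac{i \sqrt{1802}}{4}$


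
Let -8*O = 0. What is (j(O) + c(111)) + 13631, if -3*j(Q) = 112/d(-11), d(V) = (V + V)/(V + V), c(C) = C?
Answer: 41114/3 ≈ 13705.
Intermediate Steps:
O = 0 (O = -⅛*0 = 0)
d(V) = 1 (d(V) = (2*V)/((2*V)) = (2*V)*(1/(2*V)) = 1)
j(Q) = -112/3 (j(Q) = -112/(3*1) = -112/3)
(j(O) + c(111)) + 13631 = (-112/3 + 111) + 13631 = 221/3 + 13631 = 41114/3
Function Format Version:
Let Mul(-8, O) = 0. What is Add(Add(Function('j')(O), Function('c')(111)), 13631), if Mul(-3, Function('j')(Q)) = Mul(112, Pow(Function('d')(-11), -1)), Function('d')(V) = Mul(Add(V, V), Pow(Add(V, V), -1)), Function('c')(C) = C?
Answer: Rational(41114, 3) ≈ 13705.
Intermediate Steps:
O = 0 (O = Mul(Rational(-1, 8), 0) = 0)
Function('d')(V) = 1 (Function('d')(V) = Mul(Mul(2, V), Pow(Mul(2, V), -1)) = Mul(Mul(2, V), Mul(Rational(1, 2), Pow(V, -1))) = 1)
Function('j')(Q) = Rational(-112, 3) (Function('j')(Q) = Mul(Rational(-1, 3), Mul(112, Pow(1, -1))) = Mul(Rational(-1, 3), Mul(112, 1)) = Mul(Rational(-1, 3), 112) = Rational(-112, 3))
Add(Add(Function('j')(O), Function('c')(111)), 13631) = Add(Add(Rational(-112, 3), 111), 13631) = Add(Rational(221, 3), 13631) = Rational(41114, 3)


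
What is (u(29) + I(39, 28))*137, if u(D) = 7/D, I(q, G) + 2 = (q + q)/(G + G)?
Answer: -40689/812 ≈ -50.110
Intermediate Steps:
I(q, G) = -2 + q/G (I(q, G) = -2 + (q + q)/(G + G) = -2 + (2*q)/((2*G)) = -2 + (2*q)*(1/(2*G)) = -2 + q/G)
(u(29) + I(39, 28))*137 = (7/29 + (-2 + 39/28))*137 = (7/29 - 17/28)*137 = -297/812*137 = -40689/812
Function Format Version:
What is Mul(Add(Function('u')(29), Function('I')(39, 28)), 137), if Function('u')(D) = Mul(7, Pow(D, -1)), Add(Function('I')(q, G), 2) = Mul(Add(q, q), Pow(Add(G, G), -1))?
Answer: Rational(-40689, 812) ≈ -50.110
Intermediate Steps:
Function('I')(q, G) = Add(-2, Mul(q, Pow(G, -1))) (Function('I')(q, G) = Add(-2, Mul(Add(q, q), Pow(Add(G, G), -1))) = Add(-2, Mul(Mul(2, q), Pow(Mul(2, G), -1))) = Add(-2, Mul(Mul(2, q), Mul(Rational(1, 2), Pow(G, -1)))) = Add(-2, Mul(q, Pow(G, -1))))
Mul(Add(Function('u')(29), Function('I')(39, 28)), 137) = Mul(Add(Mul(7, Pow(29, -1)), Add(-2, Mul(39, Pow(28, -1)))), 137) = Mul(Add(Mul(7, Rational(1, 29)), Add(-2, Mul(39, Rational(1, 28)))), 137) = Mul(Add(Rational(7, 29), Add(-2, Rational(39, 28))), 137) = Mul(Add(Rational(7, 29), Rational(-17, 28)), 137) = Mul(Rational(-297, 812), 137) = Rational(-40689, 812)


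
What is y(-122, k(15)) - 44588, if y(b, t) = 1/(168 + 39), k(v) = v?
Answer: -9229715/207 ≈ -44588.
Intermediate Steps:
y(b, t) = 1/207
y(-122, k(15)) - 44588 = 1/207 - 44588 = -9229715/207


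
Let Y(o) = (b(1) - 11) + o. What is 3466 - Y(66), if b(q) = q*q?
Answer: 3410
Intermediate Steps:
b(q) = q²
Y(o) = -10 + o (Y(o) = (1² - 11) + o = (1 - 11) + o = -10 + o)
3466 - Y(66) = 3466 - (-10 + 66) = 3466 - 1*56 = 3466 - 56 = 3410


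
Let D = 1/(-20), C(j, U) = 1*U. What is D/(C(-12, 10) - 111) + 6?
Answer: 12121/2020 ≈ 6.0005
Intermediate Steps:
C(j, U) = U
D = -1/20 ≈ -0.050000
D/(C(-12, 10) - 111) + 6 = -1/(20*(10 - 111)) + 6 = -1/20/(-101) + 6 = -1/20*(-1/101) + 6 = 1/2020 + 6 = 12121/2020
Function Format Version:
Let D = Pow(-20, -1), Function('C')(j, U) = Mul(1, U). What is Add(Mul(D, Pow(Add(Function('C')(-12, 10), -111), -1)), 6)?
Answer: Rational(12121, 2020) ≈ 6.0005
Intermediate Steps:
Function('C')(j, U) = U
D = Rational(-1, 20) ≈ -0.050000
Add(Mul(D, Pow(Add(Function('C')(-12, 10), -111), -1)), 6) = Add(Mul(Rational(-1, 20), Pow(Add(10, -111), -1)), 6) = Add(Mul(Rational(-1, 20), Pow(-101, -1)), 6) = Add(Mul(Rational(-1, 20), Rational(-1, 101)), 6) = Add(Rational(1, 2020), 6) = Rational(12121, 2020)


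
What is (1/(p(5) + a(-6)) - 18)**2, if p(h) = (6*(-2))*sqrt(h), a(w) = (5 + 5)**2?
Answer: 174181027/538240 - 25041*sqrt(5)/538240 ≈ 323.51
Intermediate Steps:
a(w) = 100 (a(w) = 10**2 = 100)
p(h) = -12*sqrt(h)
(1/(p(5) + a(-6)) - 18)**2 = (1/(-12*sqrt(5) + 100) - 18)**2 = (1/(100 - 12*sqrt(5)) - 18)**2 = (-18 + 1/(100 - 12*sqrt(5)))**2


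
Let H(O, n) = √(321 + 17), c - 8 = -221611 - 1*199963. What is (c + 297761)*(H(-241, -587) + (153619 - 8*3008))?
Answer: -16039556775 - 1609465*√2 ≈ -1.6042e+10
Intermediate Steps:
c = -421566 (c = 8 + (-221611 - 1*199963) = 8 + (-221611 - 199963) = 8 - 421574 = -421566)
H(O, n) = 13*√2 (H(O, n) = √338 = 13*√2)
(c + 297761)*(H(-241, -587) + (153619 - 8*3008)) = (-421566 + 297761)*(13*√2 + (153619 - 8*3008)) = -123805*(13*√2 + (153619 - 1*24064)) = -123805*(13*√2 + (153619 - 24064)) = -123805*(13*√2 + 129555) = -123805*(129555 + 13*√2) = -16039556775 - 1609465*√2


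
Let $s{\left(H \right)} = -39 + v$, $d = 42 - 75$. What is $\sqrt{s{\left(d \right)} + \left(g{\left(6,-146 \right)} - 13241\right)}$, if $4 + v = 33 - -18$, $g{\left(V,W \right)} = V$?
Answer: $i \sqrt{13227} \approx 115.01 i$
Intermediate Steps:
$d = -33$ ($d = 42 - 75 = -33$)
$v = 47$ ($v = -4 + \left(33 - -18\right) = -4 + \left(33 + 18\right) = -4 + 51 = 47$)
$s{\left(H \right)} = 8$ ($s{\left(H \right)} = -39 + 47 = 8$)
$\sqrt{s{\left(d \right)} + \left(g{\left(6,-146 \right)} - 13241\right)} = \sqrt{8 + \left(6 - 13241\right)} = \sqrt{8 - 13235} = \sqrt{-13227} = i \sqrt{13227}$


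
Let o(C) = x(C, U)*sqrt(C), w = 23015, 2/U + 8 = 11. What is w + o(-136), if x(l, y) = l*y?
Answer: 23015 - 544*I*sqrt(34)/3 ≈ 23015.0 - 1057.3*I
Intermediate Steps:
U = 2/3 (U = 2/(-8 + 11) = 2/3 ≈ 0.66667)
o(C) = 2*C**(3/2)/3 (o(C) = (C*(2/3))*sqrt(C) = (2*C/3)*sqrt(C) = 2*C**(3/2)/3)
w + o(-136) = 23015 + 2*(-136)**(3/2)/3 = 23015 + 2*(-272*I*sqrt(34))/3 = 23015 - 544*I*sqrt(34)/3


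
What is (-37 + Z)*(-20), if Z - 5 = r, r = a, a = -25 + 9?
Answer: 960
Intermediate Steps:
a = -16
r = -16
Z = -11 (Z = 5 - 16 = -11)
(-37 + Z)*(-20) = (-37 - 11)*(-20) = -48*(-20) = 960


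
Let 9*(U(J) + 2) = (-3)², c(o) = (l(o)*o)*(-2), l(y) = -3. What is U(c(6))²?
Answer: 1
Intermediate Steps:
c(o) = 6*o (c(o) = -3*o*(-2) = 6*o)
U(J) = -1 (U(J) = -2 + (⅑)*(-3)² = -2 + (⅑)*9 = -2 + 1 = -1)
U(c(6))² = (-1)² = 1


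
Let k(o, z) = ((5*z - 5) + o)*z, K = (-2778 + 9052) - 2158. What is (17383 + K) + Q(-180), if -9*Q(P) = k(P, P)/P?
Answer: 194576/9 ≈ 21620.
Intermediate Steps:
K = 4116 (K = 6274 - 2158 = 4116)
k(o, z) = z*(-5 + o + 5*z) (k(o, z) = ((-5 + 5*z) + o)*z = (-5 + o + 5*z)*z = z*(-5 + o + 5*z))
Q(P) = 5/9 - 2*P/3 (Q(P) = -P*(-5 + P + 5*P)/(9*P) = -P*(-5 + 6*P)/(9*P) = -(-5 + 6*P)/9 = 5/9 - 2*P/3)
(17383 + K) + Q(-180) = (17383 + 4116) + (5/9 - 2/3*(-180)) = 21499 + (5/9 + 120) = 21499 + 1085/9 = 194576/9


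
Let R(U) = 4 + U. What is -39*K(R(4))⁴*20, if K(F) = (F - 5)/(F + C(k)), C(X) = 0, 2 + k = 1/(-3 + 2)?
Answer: -15795/1024 ≈ -15.425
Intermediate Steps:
k = -3 (k = -2 + 1/(-3 + 2) = -2 + 1/(-1) = -2 - 1 = -3)
K(F) = (-5 + F)/F (K(F) = (F - 5)/(F + 0) = (-5 + F)/F)
-39*K(R(4))⁴*20 = -39*(-5 + (4 + 4))⁴/(4 + 4)⁴*20 = -39*(-5 + 8)⁴/4096*20 = -39*((⅛)*3)⁴*20 = -39*(3/8)⁴*20 = -39*81/4096*20 = -3159/4096*20 = -15795/1024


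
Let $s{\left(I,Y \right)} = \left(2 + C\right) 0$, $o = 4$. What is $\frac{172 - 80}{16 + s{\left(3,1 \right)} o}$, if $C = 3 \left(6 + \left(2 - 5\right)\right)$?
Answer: $\frac{23}{4} \approx 5.75$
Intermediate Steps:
$C = 9$ ($C = 3 \left(6 - 3\right) = 3 \cdot 3 = 9$)
$s{\left(I,Y \right)} = 0$ ($s{\left(I,Y \right)} = \left(2 + 9\right) 0 = 11 \cdot 0 = 0$)
$\frac{172 - 80}{16 + s{\left(3,1 \right)} o} = \frac{172 - 80}{16 + 0 \cdot 4} = \frac{92}{16 + 0} = \frac{92}{16} = 92 \cdot \frac{1}{16} = \frac{23}{4}$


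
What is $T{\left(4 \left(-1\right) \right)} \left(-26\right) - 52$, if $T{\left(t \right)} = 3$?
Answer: $-130$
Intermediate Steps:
$T{\left(4 \left(-1\right) \right)} \left(-26\right) - 52 = 3 \left(-26\right) - 52 = -78 - 52 = -130$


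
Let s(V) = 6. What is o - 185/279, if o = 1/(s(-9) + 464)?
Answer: -86671/131130 ≈ -0.66095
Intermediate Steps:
o = 1/470 (o = 1/(6 + 464) = 1/470 ≈ 0.0021277)
o - 185/279 = 1/470 - 185/279 = -86671/131130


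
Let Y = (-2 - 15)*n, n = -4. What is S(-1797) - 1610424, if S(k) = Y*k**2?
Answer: 217975788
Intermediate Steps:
Y = 68 (Y = (-2 - 15)*(-4) = -17*(-4) = 68)
S(k) = 68*k**2
S(-1797) - 1610424 = 68*(-1797)**2 - 1610424 = 68*3229209 - 1610424 = 219586212 - 1610424 = 217975788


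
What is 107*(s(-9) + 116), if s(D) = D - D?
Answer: 12412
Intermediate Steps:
s(D) = 0
107*(s(-9) + 116) = 107*(0 + 116) = 107*116 = 12412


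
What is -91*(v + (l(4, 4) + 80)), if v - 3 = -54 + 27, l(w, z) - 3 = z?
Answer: -5733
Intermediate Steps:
l(w, z) = 3 + z
v = -24 (v = 3 + (-54 + 27) = 3 - 27 = -24)
-91*(v + (l(4, 4) + 80)) = -91*(-24 + ((3 + 4) + 80)) = -91*(-24 + (7 + 80)) = -91*(-24 + 87) = -91*63 = -5733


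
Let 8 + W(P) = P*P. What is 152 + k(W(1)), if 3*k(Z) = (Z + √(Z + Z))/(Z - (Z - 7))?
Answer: 455/3 + I*√14/21 ≈ 151.67 + 0.17817*I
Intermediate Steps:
W(P) = -8 + P² (W(P) = -8 + P*P = -8 + P²)
k(Z) = Z/21 + √2*√Z/21 (k(Z) = ((Z + √(Z + Z))/(Z - (Z - 7)))/3 = ((Z + √(2*Z))/(Z - (-7 + Z)))/3 = ((Z + √2*√Z)/(Z + (7 - Z)))/3 = ((Z + √2*√Z)/7)/3 = ((Z + √2*√Z)*(⅐))/3 = (Z/7 + √2*√Z/7)/3 = Z/21 + √2*√Z/21)
152 + k(W(1)) = 152 + ((-8 + 1²)/21 + √2*√(-8 + 1²)/21) = 152 + ((-8 + 1)/21 + √2*√(-8 + 1)/21) = 152 + ((1/21)*(-7) + √2*√(-7)/21) = 152 + (-⅓ + √2*(I*√7)/21) = 152 + (-⅓ + I*√14/21) = 455/3 + I*√14/21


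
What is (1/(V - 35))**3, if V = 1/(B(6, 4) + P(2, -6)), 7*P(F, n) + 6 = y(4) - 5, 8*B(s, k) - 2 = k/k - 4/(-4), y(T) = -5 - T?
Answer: -35937/1597509809 ≈ -2.2496e-5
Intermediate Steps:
B(s, k) = 1/2 (B(s, k) = 1/4 + (k/k - 4/(-4))/8 = 1/4 + (1 - 4*(-1/4))/8 = 1/4 + (1 + 1)/8 = 1/4 + (1/8)*2 = 1/4 + 1/4 = 1/2)
P(F, n) = -20/7 (P(F, n) = -6/7 + ((-5 - 1*4) - 5)/7 = -6/7 + ((-5 - 4) - 5)/7 = -6/7 + (-9 - 5)/7 = -6/7 + (1/7)*(-14) = -6/7 - 2 = -20/7)
V = -14/33 (V = 1/(1/2 - 20/7) = 1/(-33/14) = -14/33 ≈ -0.42424)
(1/(V - 35))**3 = (1/(-14/33 - 35))**3 = (1/(-1169/33))**3 = (-33/1169)**3 = -35937/1597509809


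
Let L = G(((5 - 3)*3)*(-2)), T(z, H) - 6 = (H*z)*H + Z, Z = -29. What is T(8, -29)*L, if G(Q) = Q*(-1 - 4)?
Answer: 402300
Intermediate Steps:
T(z, H) = -23 + z*H**2 (T(z, H) = 6 + ((H*z)*H - 29) = 6 + (z*H**2 - 29) = 6 + (-29 + z*H**2) = -23 + z*H**2)
G(Q) = -5*Q (G(Q) = Q*(-5) = -5*Q)
L = 60 (L = -5*(5 - 3)*3*(-2) = -5*2*3*(-2) = -30*(-2) = -5*(-12) = 60)
T(8, -29)*L = (-23 + 8*(-29)**2)*60 = (-23 + 8*841)*60 = (-23 + 6728)*60 = 6705*60 = 402300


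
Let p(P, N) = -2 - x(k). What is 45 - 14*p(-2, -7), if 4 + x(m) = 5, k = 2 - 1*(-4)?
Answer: 87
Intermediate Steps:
k = 6 (k = 2 + 4 = 6)
x(m) = 1 (x(m) = -4 + 5 = 1)
p(P, N) = -3 (p(P, N) = -2 - 1*1 = -2 - 1 = -3)
45 - 14*p(-2, -7) = 45 - 14*(-3) = 45 + 42 = 87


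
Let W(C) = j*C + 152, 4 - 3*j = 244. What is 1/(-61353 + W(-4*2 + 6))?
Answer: -1/61041 ≈ -1.6382e-5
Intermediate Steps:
j = -80 (j = 4/3 - 1/3*244 = 4/3 - 244/3 = -80)
W(C) = 152 - 80*C (W(C) = -80*C + 152 = 152 - 80*C)
1/(-61353 + W(-4*2 + 6)) = 1/(-61353 + (152 - 80*(-4*2 + 6))) = 1/(-61353 + (152 - 80*(-8 + 6))) = 1/(-61353 + (152 - 80*(-2))) = 1/(-61353 + (152 + 160)) = 1/(-61353 + 312) = 1/(-61041) = -1/61041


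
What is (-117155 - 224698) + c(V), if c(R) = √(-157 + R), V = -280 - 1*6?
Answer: -341853 + I*√443 ≈ -3.4185e+5 + 21.048*I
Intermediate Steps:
V = -286 (V = -280 - 6 = -286)
(-117155 - 224698) + c(V) = (-117155 - 224698) + √(-157 - 286) = -341853 + √(-443) = -341853 + I*√443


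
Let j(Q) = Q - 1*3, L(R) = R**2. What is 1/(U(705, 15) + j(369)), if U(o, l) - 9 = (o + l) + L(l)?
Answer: 1/1320 ≈ 0.00075758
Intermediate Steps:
U(o, l) = 9 + l + o + l**2 (U(o, l) = 9 + ((o + l) + l**2) = 9 + ((l + o) + l**2) = 9 + (l + o + l**2) = 9 + l + o + l**2)
j(Q) = -3 + Q (j(Q) = Q - 3 = -3 + Q)
1/(U(705, 15) + j(369)) = 1/((9 + 15 + 705 + 15**2) + (-3 + 369)) = 1/((9 + 15 + 705 + 225) + 366) = 1/(954 + 366) = 1/1320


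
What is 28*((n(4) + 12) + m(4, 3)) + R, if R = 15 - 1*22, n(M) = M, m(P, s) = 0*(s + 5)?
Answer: 441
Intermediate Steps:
m(P, s) = 0 (m(P, s) = 0*(5 + s) = 0)
R = -7 (R = 15 - 22 = -7)
28*((n(4) + 12) + m(4, 3)) + R = 28*((4 + 12) + 0) - 7 = 28*(16 + 0) - 7 = 28*16 - 7 = 448 - 7 = 441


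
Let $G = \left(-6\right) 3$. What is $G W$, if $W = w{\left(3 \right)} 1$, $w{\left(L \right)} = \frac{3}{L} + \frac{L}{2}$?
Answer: $-45$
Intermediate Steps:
$w{\left(L \right)} = \frac{L}{2} + \frac{3}{L}$ ($w{\left(L \right)} = \frac{3}{L} + L \frac{1}{2} = \frac{3}{L} + \frac{L}{2} = \frac{L}{2} + \frac{3}{L}$)
$W = \frac{5}{2}$ ($W = \left(\frac{1}{2} \cdot 3 + \frac{3}{3}\right) 1 = \left(\frac{3}{2} + 3 \cdot \frac{1}{3}\right) 1 = \left(\frac{3}{2} + 1\right) 1 = \frac{5}{2} \cdot 1 = \frac{5}{2} \approx 2.5$)
$G = -18$
$G W = \left(-18\right) \frac{5}{2} = -45$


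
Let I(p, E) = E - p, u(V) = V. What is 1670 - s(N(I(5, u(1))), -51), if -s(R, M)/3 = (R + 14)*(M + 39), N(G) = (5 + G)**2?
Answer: 1130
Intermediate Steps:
s(R, M) = -3*(14 + R)*(39 + M) (s(R, M) = -3*(R + 14)*(M + 39) = -3*(14 + R)*(39 + M))
1670 - s(N(I(5, u(1))), -51) = 1670 - (-1638 - 117*(5 + (1 - 1*5))**2 - 42*(-51) - 3*(-51)*(5 + (1 - 1*5))**2) = 1670 - (-1638 - 117*(5 + (1 - 5))**2 + 2142 - 3*(-51)*(5 + (1 - 5))**2) = 1670 - (-1638 - 117*(5 - 4)**2 + 2142 - 3*(-51)*(5 - 4)**2) = 1670 - (-1638 - 117*1**2 + 2142 - 3*(-51)*1**2) = 1670 - (-1638 - 117*1 + 2142 - 3*(-51)*1) = 1670 - (-1638 - 117 + 2142 + 153) = 1670 - 1*540 = 1670 - 540 = 1130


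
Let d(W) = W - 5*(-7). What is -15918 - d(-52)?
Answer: -15901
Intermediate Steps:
d(W) = 35 + W (d(W) = W + 35 = 35 + W)
-15918 - d(-52) = -15918 - (35 - 52) = -15918 - 1*(-17) = -15918 + 17 = -15901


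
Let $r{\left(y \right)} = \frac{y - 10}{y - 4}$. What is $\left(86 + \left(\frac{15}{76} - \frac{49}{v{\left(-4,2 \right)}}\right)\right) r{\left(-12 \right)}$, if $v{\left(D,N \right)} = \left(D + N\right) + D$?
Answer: $\frac{236665}{1824} \approx 129.75$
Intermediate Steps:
$v{\left(D,N \right)} = N + 2 D$
$r{\left(y \right)} = \frac{-10 + y}{-4 + y}$
$\left(86 + \left(\frac{15}{76} - \frac{49}{v{\left(-4,2 \right)}}\right)\right) r{\left(-12 \right)} = \left(86 - \left(- \frac{15}{76} + \frac{49}{2 + 2 \left(-4\right)}\right)\right) \frac{-10 - 12}{-4 - 12} = \left(86 - \left(- \frac{15}{76} + \frac{49}{2 - 8}\right)\right) \frac{1}{-16} \left(-22\right) = \left(86 - \left(- \frac{15}{76} + \frac{49}{-6}\right)\right) \left(\left(- \frac{1}{16}\right) \left(-22\right)\right) = \left(86 + \left(\frac{15}{76} - - \frac{49}{6}\right)\right) \frac{11}{8} = \left(86 + \left(\frac{15}{76} + \frac{49}{6}\right)\right) \frac{11}{8} = \left(86 + \frac{1907}{228}\right) \frac{11}{8} = \frac{21515}{228} \cdot \frac{11}{8} = \frac{236665}{1824}$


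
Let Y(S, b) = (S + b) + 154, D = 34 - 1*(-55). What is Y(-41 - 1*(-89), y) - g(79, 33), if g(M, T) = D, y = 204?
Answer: 317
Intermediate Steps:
D = 89 (D = 34 + 55 = 89)
g(M, T) = 89
Y(S, b) = 154 + S + b
Y(-41 - 1*(-89), y) - g(79, 33) = (154 + (-41 - 1*(-89)) + 204) - 1*89 = (154 + (-41 + 89) + 204) - 89 = (154 + 48 + 204) - 89 = 406 - 89 = 317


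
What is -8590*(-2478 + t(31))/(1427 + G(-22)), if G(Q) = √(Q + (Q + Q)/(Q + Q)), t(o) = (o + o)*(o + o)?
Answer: -1674433238/203635 + 1173394*I*√21/203635 ≈ -8222.7 + 26.406*I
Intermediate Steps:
t(o) = 4*o² (t(o) = (2*o)*(2*o) = 4*o²)
G(Q) = √(1 + Q) (G(Q) = √(Q + (2*Q)/((2*Q))) = √(Q + (2*Q)*(1/(2*Q))) = √(Q + 1) = √(1 + Q))
-8590*(-2478 + t(31))/(1427 + G(-22)) = -8590*(-2478 + 4*31²)/(1427 + √(1 - 22)) = -8590*(-2478 + 4*961)/(1427 + √(-21)) = -8590*(-2478 + 3844)/(1427 + I*√21) = -8590*1366/(1427 + I*√21) = -8590/(1427/1366 + I*√21/1366)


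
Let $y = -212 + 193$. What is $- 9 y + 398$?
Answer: $569$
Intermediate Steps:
$y = -19$
$- 9 y + 398 = \left(-9\right) \left(-19\right) + 398 = 171 + 398 = 569$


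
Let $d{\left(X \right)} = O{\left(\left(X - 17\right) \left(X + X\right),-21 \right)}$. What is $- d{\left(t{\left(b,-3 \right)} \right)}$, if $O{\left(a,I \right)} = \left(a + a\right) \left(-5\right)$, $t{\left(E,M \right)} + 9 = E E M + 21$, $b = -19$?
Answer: $23304960$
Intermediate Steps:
$t{\left(E,M \right)} = 12 + M E^{2}$ ($t{\left(E,M \right)} = -9 + \left(E E M + 21\right) = -9 + \left(E^{2} M + 21\right) = -9 + \left(M E^{2} + 21\right) = -9 + \left(21 + M E^{2}\right) = 12 + M E^{2}$)
$O{\left(a,I \right)} = - 10 a$ ($O{\left(a,I \right)} = 2 a \left(-5\right) = - 10 a$)
$d{\left(X \right)} = - 20 X \left(-17 + X\right)$ ($d{\left(X \right)} = - 10 \left(X - 17\right) \left(X + X\right) = - 10 \left(-17 + X\right) 2 X = - 10 \cdot 2 X \left(-17 + X\right) = - 20 X \left(-17 + X\right)$)
$- d{\left(t{\left(b,-3 \right)} \right)} = - 20 \left(12 - 3 \left(-19\right)^{2}\right) \left(17 - \left(12 - 3 \left(-19\right)^{2}\right)\right) = - 20 \left(12 - 1083\right) \left(17 - \left(12 - 1083\right)\right) = - 20 \left(-1071\right) \left(17 - -1071\right) = - 20 \left(-1071\right) \left(17 + 1071\right) = - 20 \left(-1071\right) 1088 = \left(-1\right) \left(-23304960\right) = 23304960$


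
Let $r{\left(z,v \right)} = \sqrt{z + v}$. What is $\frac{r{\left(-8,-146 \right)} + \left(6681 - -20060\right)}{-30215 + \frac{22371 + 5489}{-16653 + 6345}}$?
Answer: $- \frac{68911557}{77871020} - \frac{2577 i \sqrt{154}}{77871020} \approx -0.88494 - 0.00041068 i$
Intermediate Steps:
$r{\left(z,v \right)} = \sqrt{v + z}$
$\frac{r{\left(-8,-146 \right)} + \left(6681 - -20060\right)}{-30215 + \frac{22371 + 5489}{-16653 + 6345}} = \frac{\sqrt{-146 - 8} + \left(6681 - -20060\right)}{-30215 + \frac{22371 + 5489}{-16653 + 6345}} = \frac{\sqrt{-154} + \left(6681 + 20060\right)}{-30215 + \frac{27860}{-10308}} = \frac{i \sqrt{154} + 26741}{-30215 + 27860 \left(- \frac{1}{10308}\right)} = \frac{26741 + i \sqrt{154}}{-30215 - \frac{6965}{2577}} = \frac{26741 + i \sqrt{154}}{- \frac{77871020}{2577}} = \left(26741 + i \sqrt{154}\right) \left(- \frac{2577}{77871020}\right) = - \frac{68911557}{77871020} - \frac{2577 i \sqrt{154}}{77871020}$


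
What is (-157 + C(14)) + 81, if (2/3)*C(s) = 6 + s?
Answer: -46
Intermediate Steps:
C(s) = 9 + 3*s/2 (C(s) = 3*(6 + s)/2 = 9 + 3*s/2)
(-157 + C(14)) + 81 = (-157 + (9 + (3/2)*14)) + 81 = (-157 + (9 + 21)) + 81 = (-157 + 30) + 81 = -127 + 81 = -46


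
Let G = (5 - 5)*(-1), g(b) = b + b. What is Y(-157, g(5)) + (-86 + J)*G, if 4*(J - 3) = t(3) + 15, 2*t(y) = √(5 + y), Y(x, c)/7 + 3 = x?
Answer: -1120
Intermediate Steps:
g(b) = 2*b
Y(x, c) = -21 + 7*x
t(y) = √(5 + y)/2
J = 27/4 + √2/4 (J = 3 + (√(5 + 3)/2 + 15)/4 = 3 + (√8/2 + 15)/4 = 3 + ((2*√2)/2 + 15)/4 = 3 + (√2 + 15)/4 = 3 + (15 + √2)/4 = 3 + (15/4 + √2/4) = 27/4 + √2/4 ≈ 7.1036)
G = 0 (G = 0*(-1) = 0)
Y(-157, g(5)) + (-86 + J)*G = (-21 + 7*(-157)) + (-86 + (27/4 + √2/4))*0 = (-21 - 1099) + (-317/4 + √2/4)*0 = -1120 + 0 = -1120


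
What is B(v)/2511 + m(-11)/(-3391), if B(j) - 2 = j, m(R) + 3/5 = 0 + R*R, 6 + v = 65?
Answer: -477367/42574005 ≈ -0.011213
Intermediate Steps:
v = 59 (v = -6 + 65 = 59)
m(R) = -⅗ + R² (m(R) = -⅗ + (0 + R*R) = -⅗ + (0 + R²) = -⅗ + R²)
B(j) = 2 + j
B(v)/2511 + m(-11)/(-3391) = (2 + 59)/2511 + (-⅗ + (-11)²)/(-3391) = 61*(1/2511) + (-⅗ + 121)*(-1/3391) = 61/2511 + (602/5)*(-1/3391) = 61/2511 - 602/16955 = -477367/42574005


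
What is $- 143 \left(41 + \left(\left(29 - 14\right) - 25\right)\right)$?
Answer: $-4433$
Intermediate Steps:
$- 143 \left(41 + \left(\left(29 - 14\right) - 25\right)\right) = - 143 \left(41 + \left(15 - 25\right)\right) = - 143 \left(41 - 10\right) = \left(-143\right) 31 = -4433$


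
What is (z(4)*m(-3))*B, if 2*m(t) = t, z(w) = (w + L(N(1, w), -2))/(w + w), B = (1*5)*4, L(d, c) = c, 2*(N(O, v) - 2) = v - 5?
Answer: -15/2 ≈ -7.5000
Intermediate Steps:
N(O, v) = -½ + v/2 (N(O, v) = 2 + (v - 5)/2 = 2 + (-5 + v)/2 = 2 + (-5/2 + v/2) = -½ + v/2)
B = 20 (B = 5*4 = 20)
z(w) = (-2 + w)/(2*w) (z(w) = (w - 2)/(w + w) = (-2 + w)/((2*w)) = (-2 + w)*(1/(2*w)) = (-2 + w)/(2*w))
m(t) = t/2
(z(4)*m(-3))*B = (((½)*(-2 + 4)/4)*((½)*(-3)))*20 = (((½)*(¼)*2)*(-3/2))*20 = ((¼)*(-3/2))*20 = -3/8*20 = -15/2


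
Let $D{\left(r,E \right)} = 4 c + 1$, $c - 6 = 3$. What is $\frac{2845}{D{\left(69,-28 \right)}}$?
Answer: $\frac{2845}{37} \approx 76.892$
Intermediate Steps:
$c = 9$ ($c = 6 + 3 = 9$)
$D{\left(r,E \right)} = 37$ ($D{\left(r,E \right)} = 4 \cdot 9 + 1 = 36 + 1 = 37$)
$\frac{2845}{D{\left(69,-28 \right)}} = \frac{2845}{37}$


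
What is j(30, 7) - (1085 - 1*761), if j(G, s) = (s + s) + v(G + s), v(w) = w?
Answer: -273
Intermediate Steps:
j(G, s) = G + 3*s (j(G, s) = (s + s) + (G + s) = 2*s + (G + s) = G + 3*s)
j(30, 7) - (1085 - 1*761) = (30 + 3*7) - (1085 - 1*761) = (30 + 21) - (1085 - 761) = 51 - 1*324 = 51 - 324 = -273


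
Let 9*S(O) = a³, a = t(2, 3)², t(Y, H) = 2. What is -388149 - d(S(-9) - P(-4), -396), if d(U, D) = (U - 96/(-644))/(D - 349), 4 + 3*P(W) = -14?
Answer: -419008767031/1079505 ≈ -3.8815e+5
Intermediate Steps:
P(W) = -6 (P(W) = -4/3 + (⅓)*(-14) = -4/3 - 14/3 = -6)
a = 4 (a = 2² = 4)
S(O) = 64/9 (S(O) = (⅑)*4³ = (⅑)*64 = 64/9)
d(U, D) = (24/161 + U)/(-349 + D) (d(U, D) = (U - 96*(-1/644))/(-349 + D) = (U + 24/161)/(-349 + D) = (24/161 + U)/(-349 + D))
-388149 - d(S(-9) - P(-4), -396) = -388149 - (24/161 + (64/9 - 1*(-6)))/(-349 - 396) = -388149 - (24/161 + (64/9 + 6))/(-745) = -388149 - (-1)*(24/161 + 118/9)/745 = -388149 - (-1)*19214/(745*1449) = -388149 - 1*(-19214/1079505) = -388149 + 19214/1079505 = -419008767031/1079505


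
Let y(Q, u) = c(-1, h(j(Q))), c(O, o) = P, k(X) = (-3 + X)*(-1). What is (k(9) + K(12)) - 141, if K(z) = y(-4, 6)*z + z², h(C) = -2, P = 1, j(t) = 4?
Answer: 9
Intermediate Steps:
k(X) = 3 - X
c(O, o) = 1
y(Q, u) = 1
K(z) = z + z² (K(z) = 1*z + z² = z + z²)
(k(9) + K(12)) - 141 = ((3 - 1*9) + 12*(1 + 12)) - 141 = ((3 - 9) + 12*13) - 141 = (-6 + 156) - 141 = 150 - 141 = 9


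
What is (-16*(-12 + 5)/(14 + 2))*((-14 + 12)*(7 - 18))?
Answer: 154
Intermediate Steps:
(-16*(-12 + 5)/(14 + 2))*((-14 + 12)*(7 - 18)) = (-(-112)/16)*(-2*(-11)) = -(-112)/16*22 = -16*(-7/16)*22 = 7*22 = 154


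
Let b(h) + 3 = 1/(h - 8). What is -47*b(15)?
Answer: 940/7 ≈ 134.29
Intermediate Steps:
b(h) = -3 + 1/(-8 + h) (b(h) = -3 + 1/(h - 8) = -3 + 1/(-8 + h))
-47*b(15) = -47*(25 - 3*15)/(-8 + 15) = -47*(25 - 45)/7 = -47*(-20)/7 = -47*(-20/7) = 940/7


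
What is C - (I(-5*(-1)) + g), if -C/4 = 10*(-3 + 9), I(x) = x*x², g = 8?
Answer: -373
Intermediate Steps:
I(x) = x³
C = -240 (C = -40*(-3 + 9) = -40*6 = -4*60 = -240)
C - (I(-5*(-1)) + g) = -240 - ((-5*(-1))³ + 8) = -240 - (5³ + 8) = -240 - (125 + 8) = -240 - 1*133 = -240 - 133 = -373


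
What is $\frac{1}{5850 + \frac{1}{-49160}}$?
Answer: $\frac{49160}{287585999} \approx 0.00017094$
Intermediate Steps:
$\frac{1}{5850 + \frac{1}{-49160}} = \frac{1}{5850 - \frac{1}{49160}} = \frac{1}{\frac{287585999}{49160}} = \frac{49160}{287585999}$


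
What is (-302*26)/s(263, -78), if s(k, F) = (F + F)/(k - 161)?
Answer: 5134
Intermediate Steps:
s(k, F) = 2*F/(-161 + k) (s(k, F) = (2*F)/(-161 + k) = 2*F/(-161 + k))
(-302*26)/s(263, -78) = (-302*26)/((2*(-78)/(-161 + 263))) = -7852/(2*(-78)/102) = -7852/(2*(-78)*(1/102)) = -7852/(-26/17) = -7852*(-17/26) = 5134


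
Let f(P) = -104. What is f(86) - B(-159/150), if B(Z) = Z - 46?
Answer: -2847/50 ≈ -56.940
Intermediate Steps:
B(Z) = -46 + Z
f(86) - B(-159/150) = -104 - (-46 - 159/150) = -104 - (-46 - 159*1/150) = -104 - (-46 - 53/50) = -104 - 1*(-2353/50) = -104 + 2353/50 = -2847/50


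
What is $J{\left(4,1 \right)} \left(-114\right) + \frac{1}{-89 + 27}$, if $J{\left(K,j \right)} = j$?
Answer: $- \frac{7069}{62} \approx -114.02$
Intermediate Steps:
$J{\left(4,1 \right)} \left(-114\right) + \frac{1}{-89 + 27} = 1 \left(-114\right) + \frac{1}{-89 + 27} = -114 + \frac{1}{-62} = -114 - \frac{1}{62} = - \frac{7069}{62}$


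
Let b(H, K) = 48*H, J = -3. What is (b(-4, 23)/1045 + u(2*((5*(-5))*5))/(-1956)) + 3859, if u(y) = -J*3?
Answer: 2629162741/681340 ≈ 3858.8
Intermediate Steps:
u(y) = 9 (u(y) = -1*(-3)*3 = 3*3 = 9)
(b(-4, 23)/1045 + u(2*((5*(-5))*5))/(-1956)) + 3859 = ((48*(-4))/1045 + 9/(-1956)) + 3859 = (-192*1/1045 + 9*(-1/1956)) + 3859 = (-192/1045 - 3/652) + 3859 = -128319/681340 + 3859 = 2629162741/681340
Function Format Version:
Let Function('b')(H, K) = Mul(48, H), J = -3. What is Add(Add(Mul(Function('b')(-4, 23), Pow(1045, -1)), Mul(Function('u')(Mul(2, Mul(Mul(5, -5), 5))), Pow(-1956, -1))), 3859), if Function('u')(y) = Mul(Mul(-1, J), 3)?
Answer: Rational(2629162741, 681340) ≈ 3858.8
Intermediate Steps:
Function('u')(y) = 9 (Function('u')(y) = Mul(Mul(-1, -3), 3) = Mul(3, 3) = 9)
Add(Add(Mul(Function('b')(-4, 23), Pow(1045, -1)), Mul(Function('u')(Mul(2, Mul(Mul(5, -5), 5))), Pow(-1956, -1))), 3859) = Add(Add(Mul(Mul(48, -4), Pow(1045, -1)), Mul(9, Pow(-1956, -1))), 3859) = Add(Add(Mul(-192, Rational(1, 1045)), Mul(9, Rational(-1, 1956))), 3859) = Add(Add(Rational(-192, 1045), Rational(-3, 652)), 3859) = Add(Rational(-128319, 681340), 3859) = Rational(2629162741, 681340)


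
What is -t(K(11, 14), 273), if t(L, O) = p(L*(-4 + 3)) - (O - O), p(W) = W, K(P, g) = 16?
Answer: 16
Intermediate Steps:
t(L, O) = -L (t(L, O) = L*(-4 + 3) - (O - O) = L*(-1) - 1*0 = -L + 0 = -L)
-t(K(11, 14), 273) = -(-1)*16 = -1*(-16) = 16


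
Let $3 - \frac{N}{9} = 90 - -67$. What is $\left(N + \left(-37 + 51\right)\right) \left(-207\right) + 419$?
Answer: $284423$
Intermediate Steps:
$N = -1386$ ($N = 27 - 9 \left(90 - -67\right) = 27 - 9 \left(90 + 67\right) = 27 - 1413 = -1386$)
$\left(N + \left(-37 + 51\right)\right) \left(-207\right) + 419 = \left(-1386 + \left(-37 + 51\right)\right) \left(-207\right) + 419 = \left(-1386 + 14\right) \left(-207\right) + 419 = \left(-1372\right) \left(-207\right) + 419 = 284004 + 419 = 284423$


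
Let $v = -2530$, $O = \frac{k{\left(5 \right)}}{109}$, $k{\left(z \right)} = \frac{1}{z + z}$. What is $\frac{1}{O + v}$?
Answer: $- \frac{1090}{2757699} \approx -0.00039526$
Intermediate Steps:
$k{\left(z \right)} = \frac{1}{2 z}$
$O = \frac{1}{1090}$ ($O = \frac{\frac{1}{2} \cdot \frac{1}{5}}{109} = \frac{1}{2} \cdot \frac{1}{5} \cdot \frac{1}{109} = \frac{1}{10} \cdot \frac{1}{109} = \frac{1}{1090} \approx 0.00091743$)
$\frac{1}{O + v} = \frac{1}{\frac{1}{1090} - 2530} = \frac{1}{- \frac{2757699}{1090}} = - \frac{1090}{2757699}$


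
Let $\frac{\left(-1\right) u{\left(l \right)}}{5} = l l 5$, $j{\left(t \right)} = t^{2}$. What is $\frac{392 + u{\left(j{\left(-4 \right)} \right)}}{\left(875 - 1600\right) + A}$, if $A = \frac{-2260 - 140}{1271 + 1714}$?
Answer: $\frac{1195592}{144435} \approx 8.2777$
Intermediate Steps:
$u{\left(l \right)} = - 25 l^{2}$ ($u{\left(l \right)} = - 5 l l 5 = - 5 l^{2} \cdot 5 = - 5 \cdot 5 l^{2} = - 25 l^{2}$)
$A = - \frac{160}{199}$ ($A = - \frac{2400}{2985} = \left(-2400\right) \frac{1}{2985} = - \frac{160}{199} \approx -0.80402$)
$\frac{392 + u{\left(j{\left(-4 \right)} \right)}}{\left(875 - 1600\right) + A} = \frac{392 - 25 \left(\left(-4\right)^{2}\right)^{2}}{\left(875 - 1600\right) - \frac{160}{199}} = \frac{392 - 25 \cdot 16^{2}}{\left(875 - 1600\right) - \frac{160}{199}} = \frac{392 - 6400}{-725 - \frac{160}{199}} = \frac{392 - 6400}{- \frac{144435}{199}} = \left(-6008\right) \left(- \frac{199}{144435}\right) = \frac{1195592}{144435}$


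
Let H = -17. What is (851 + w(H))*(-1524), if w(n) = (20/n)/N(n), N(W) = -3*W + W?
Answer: -374795796/289 ≈ -1.2969e+6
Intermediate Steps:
N(W) = -2*W
w(n) = -10/n**2 (w(n) = (20/n)/((-2*n)) = (20/n)*(-1/(2*n)) = -10/n**2)
(851 + w(H))*(-1524) = (851 - 10/(-17)**2)*(-1524) = (851 - 10*1/289)*(-1524) = (851 - 10/289)*(-1524) = (245929/289)*(-1524) = -374795796/289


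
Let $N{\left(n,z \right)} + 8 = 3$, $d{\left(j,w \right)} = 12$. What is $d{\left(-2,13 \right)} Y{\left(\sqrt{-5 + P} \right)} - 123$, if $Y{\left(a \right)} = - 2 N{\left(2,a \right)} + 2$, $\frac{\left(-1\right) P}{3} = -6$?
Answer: $21$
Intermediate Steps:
$P = 18$ ($P = \left(-3\right) \left(-6\right) = 18$)
$N{\left(n,z \right)} = -5$ ($N{\left(n,z \right)} = -8 + 3 = -5$)
$Y{\left(a \right)} = 12$ ($Y{\left(a \right)} = \left(-2\right) \left(-5\right) + 2 = 10 + 2 = 12$)
$d{\left(-2,13 \right)} Y{\left(\sqrt{-5 + P} \right)} - 123 = 12 \cdot 12 - 123 = 144 - 123 = 21$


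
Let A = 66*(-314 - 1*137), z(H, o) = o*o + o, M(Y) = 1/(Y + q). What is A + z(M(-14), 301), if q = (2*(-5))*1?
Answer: 61136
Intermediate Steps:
q = -10 (q = -10*1 = -10)
M(Y) = 1/(-10 + Y) (M(Y) = 1/(Y - 10) = 1/(-10 + Y))
z(H, o) = o + o² (z(H, o) = o² + o = o + o²)
A = -29766 (A = 66*(-314 - 137) = 66*(-451) = -29766)
A + z(M(-14), 301) = -29766 + 301*(1 + 301) = -29766 + 301*302 = -29766 + 90902 = 61136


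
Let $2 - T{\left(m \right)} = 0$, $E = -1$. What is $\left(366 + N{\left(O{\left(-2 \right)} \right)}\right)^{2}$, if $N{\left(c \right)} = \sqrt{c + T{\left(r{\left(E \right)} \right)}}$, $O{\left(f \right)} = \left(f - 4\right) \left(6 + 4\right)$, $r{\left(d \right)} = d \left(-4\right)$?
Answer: $\left(366 + i \sqrt{58}\right)^{2} \approx 1.339 \cdot 10^{5} + 5574.8 i$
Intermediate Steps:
$r{\left(d \right)} = - 4 d$
$O{\left(f \right)} = -40 + 10 f$ ($O{\left(f \right)} = \left(-4 + f\right) 10 = -40 + 10 f$)
$T{\left(m \right)} = 2$ ($T{\left(m \right)} = 2 - 0 = 2 + 0 = 2$)
$N{\left(c \right)} = \sqrt{2 + c}$ ($N{\left(c \right)} = \sqrt{c + 2} = \sqrt{2 + c}$)
$\left(366 + N{\left(O{\left(-2 \right)} \right)}\right)^{2} = \left(366 + \sqrt{2 + \left(-40 + 10 \left(-2\right)\right)}\right)^{2} = \left(366 + \sqrt{2 - 60}\right)^{2} = \left(366 + \sqrt{-58}\right)^{2} = \left(366 + i \sqrt{58}\right)^{2}$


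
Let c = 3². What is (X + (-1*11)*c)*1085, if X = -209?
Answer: -334180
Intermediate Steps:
c = 9
(X + (-1*11)*c)*1085 = (-209 - 1*11*9)*1085 = (-209 - 11*9)*1085 = (-209 - 99)*1085 = -308*1085 = -334180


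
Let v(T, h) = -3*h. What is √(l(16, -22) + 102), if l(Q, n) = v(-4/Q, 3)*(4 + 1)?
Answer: √57 ≈ 7.5498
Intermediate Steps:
l(Q, n) = -45 (l(Q, n) = (-3*3)*(4 + 1) = -9*5 = -45)
√(l(16, -22) + 102) = √(-45 + 102) = √57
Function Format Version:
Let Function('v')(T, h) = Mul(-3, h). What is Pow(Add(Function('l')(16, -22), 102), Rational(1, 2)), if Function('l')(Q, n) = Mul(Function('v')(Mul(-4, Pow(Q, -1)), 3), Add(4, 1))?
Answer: Pow(57, Rational(1, 2)) ≈ 7.5498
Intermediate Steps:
Function('l')(Q, n) = -45 (Function('l')(Q, n) = Mul(Mul(-3, 3), Add(4, 1)) = Mul(-9, 5) = -45)
Pow(Add(Function('l')(16, -22), 102), Rational(1, 2)) = Pow(Add(-45, 102), Rational(1, 2)) = Pow(57, Rational(1, 2))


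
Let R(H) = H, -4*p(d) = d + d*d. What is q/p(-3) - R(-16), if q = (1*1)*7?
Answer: 34/3 ≈ 11.333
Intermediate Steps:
p(d) = -d/4 - d**2/4 (p(d) = -(d + d*d)/4 = -(d + d**2)/4 = -d/4 - d**2/4)
q = 7 (q = 1*7 = 7)
q/p(-3) - R(-16) = 7/((-1/4*(-3)*(1 - 3))) - 1*(-16) = 7/((-1/4*(-3)*(-2))) + 16 = 7/(-3/2) + 16 = 7*(-2/3) + 16 = -14/3 + 16 = 34/3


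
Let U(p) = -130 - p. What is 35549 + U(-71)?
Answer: 35490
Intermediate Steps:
35549 + U(-71) = 35549 + (-130 - 1*(-71)) = 35549 + (-130 + 71) = 35549 - 59 = 35490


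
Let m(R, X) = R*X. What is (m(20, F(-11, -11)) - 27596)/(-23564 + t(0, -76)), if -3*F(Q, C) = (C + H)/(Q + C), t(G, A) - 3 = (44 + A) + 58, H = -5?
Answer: 910828/776655 ≈ 1.1728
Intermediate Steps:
t(G, A) = 105 + A (t(G, A) = 3 + ((44 + A) + 58) = 3 + (102 + A) = 105 + A)
F(Q, C) = -(-5 + C)/(3*(C + Q)) (F(Q, C) = -(C - 5)/(3*(Q + C)) = -(-5 + C)/(3*(C + Q)))
(m(20, F(-11, -11)) - 27596)/(-23564 + t(0, -76)) = (20*((5 - 1*(-11))/(3*(-11 - 11))) - 27596)/(-23564 + (105 - 76)) = (20*((⅓)*(5 + 11)/(-22)) - 27596)/(-23564 + 29) = (20*((⅓)*(-1/22)*16) - 27596)/(-23535) = (20*(-8/33) - 27596)*(-1/23535) = (-160/33 - 27596)*(-1/23535) = -910828/33*(-1/23535) = 910828/776655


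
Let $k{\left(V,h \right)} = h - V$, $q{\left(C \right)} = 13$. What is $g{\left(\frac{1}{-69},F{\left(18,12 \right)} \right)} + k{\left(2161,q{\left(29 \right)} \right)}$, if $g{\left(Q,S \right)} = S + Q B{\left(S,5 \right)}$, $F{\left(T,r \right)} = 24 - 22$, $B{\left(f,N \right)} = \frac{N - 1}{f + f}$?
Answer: $- \frac{148075}{69} \approx -2146.0$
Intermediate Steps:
$B{\left(f,N \right)} = \frac{-1 + N}{2 f}$
$F{\left(T,r \right)} = 2$ ($F{\left(T,r \right)} = 24 - 22 = 2$)
$g{\left(Q,S \right)} = S + \frac{2 Q}{S}$ ($g{\left(Q,S \right)} = S + Q \frac{-1 + 5}{2 S} = S + Q \frac{1}{2} \frac{1}{S} 4 = S + Q \frac{2}{S} = S + \frac{2 Q}{S}$)
$g{\left(\frac{1}{-69},F{\left(18,12 \right)} \right)} + k{\left(2161,q{\left(29 \right)} \right)} = \left(2 + \frac{2}{\left(-69\right) 2}\right) + \left(13 - 2161\right) = \left(2 + 2 \left(- \frac{1}{69}\right) \frac{1}{2}\right) + \left(13 - 2161\right) = \left(2 - \frac{1}{69}\right) - 2148 = \frac{137}{69} - 2148 = - \frac{148075}{69}$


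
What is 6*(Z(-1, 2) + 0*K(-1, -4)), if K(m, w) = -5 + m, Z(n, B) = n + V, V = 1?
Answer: 0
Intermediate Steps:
Z(n, B) = 1 + n (Z(n, B) = n + 1 = 1 + n)
6*(Z(-1, 2) + 0*K(-1, -4)) = 6*((1 - 1) + 0*(-5 - 1)) = 6*(0 + 0*(-6)) = 6*(0 + 0) = 6*0 = 0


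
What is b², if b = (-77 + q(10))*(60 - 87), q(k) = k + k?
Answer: 2368521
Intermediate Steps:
q(k) = 2*k
b = 1539 (b = (-77 + 2*10)*(60 - 87) = (-77 + 20)*(-27) = -57*(-27) = 1539)
b² = 1539² = 2368521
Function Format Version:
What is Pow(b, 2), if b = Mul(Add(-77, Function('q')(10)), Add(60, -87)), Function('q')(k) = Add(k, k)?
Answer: 2368521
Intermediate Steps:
Function('q')(k) = Mul(2, k)
b = 1539 (b = Mul(Add(-77, Mul(2, 10)), Add(60, -87)) = Mul(Add(-77, 20), -27) = Mul(-57, -27) = 1539)
Pow(b, 2) = Pow(1539, 2) = 2368521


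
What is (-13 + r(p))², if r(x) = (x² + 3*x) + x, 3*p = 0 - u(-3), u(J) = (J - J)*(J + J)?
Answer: 169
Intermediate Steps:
u(J) = 0 (u(J) = 0*(2*J) = 0)
p = 0 (p = (0 - 1*0)/3 = (0 + 0)/3 = (⅓)*0 = 0)
r(x) = x² + 4*x
(-13 + r(p))² = (-13 + 0*(4 + 0))² = (-13 + 0*4)² = (-13 + 0)² = (-13)² = 169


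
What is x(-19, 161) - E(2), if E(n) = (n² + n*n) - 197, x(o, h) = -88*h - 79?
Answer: -14058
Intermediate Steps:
x(o, h) = -79 - 88*h
E(n) = -197 + 2*n² (E(n) = (n² + n²) - 197 = 2*n² - 197 = -197 + 2*n²)
x(-19, 161) - E(2) = (-79 - 88*161) - (-197 + 2*2²) = (-79 - 14168) - (-197 + 2*4) = -14247 - (-197 + 8) = -14247 - 1*(-189) = -14247 + 189 = -14058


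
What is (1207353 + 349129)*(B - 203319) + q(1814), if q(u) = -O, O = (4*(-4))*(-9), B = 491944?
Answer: 449239617106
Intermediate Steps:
O = 144 (O = -16*(-9) = 144)
q(u) = -144 (q(u) = -1*144 = -144)
(1207353 + 349129)*(B - 203319) + q(1814) = (1207353 + 349129)*(491944 - 203319) - 144 = 1556482*288625 - 144 = 449239617250 - 144 = 449239617106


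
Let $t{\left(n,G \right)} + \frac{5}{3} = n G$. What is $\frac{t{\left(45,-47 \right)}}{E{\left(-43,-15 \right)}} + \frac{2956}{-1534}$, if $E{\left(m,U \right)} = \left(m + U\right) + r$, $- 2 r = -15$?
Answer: $\frac{9293066}{232401} \approx 39.987$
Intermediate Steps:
$r = \frac{15}{2}$ ($r = \left(- \frac{1}{2}\right) \left(-15\right) = \frac{15}{2} \approx 7.5$)
$t{\left(n,G \right)} = - \frac{5}{3} + G n$ ($t{\left(n,G \right)} = - \frac{5}{3} + n G = - \frac{5}{3} + G n$)
$E{\left(m,U \right)} = \frac{15}{2} + U + m$ ($E{\left(m,U \right)} = \left(m + U\right) + \frac{15}{2} = \left(U + m\right) + \frac{15}{2} = \frac{15}{2} + U + m$)
$\frac{t{\left(45,-47 \right)}}{E{\left(-43,-15 \right)}} + \frac{2956}{-1534} = \frac{- \frac{5}{3} - 2115}{\frac{15}{2} - 15 - 43} + \frac{2956}{-1534} = \frac{- \frac{5}{3} - 2115}{- \frac{101}{2}} + 2956 \left(- \frac{1}{1534}\right) = \left(- \frac{6350}{3}\right) \left(- \frac{2}{101}\right) - \frac{1478}{767} = \frac{12700}{303} - \frac{1478}{767} = \frac{9293066}{232401}$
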